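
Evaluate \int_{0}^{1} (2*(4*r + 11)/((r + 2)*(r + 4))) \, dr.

-13*log(2) + 3*log(3) + 5*log(5)

Factor the denominator: r**2 + 6*r + 8 = (r + 4)(r + 2).
Partial fractions: 2*(4*r + 11)/((r + 2)*(r + 4)) = 5/(r + 4) + 3/(r + 2).
An antiderivative is F(r) = 3*log(r + 2) + 5*log(r + 4).
Then F(1) - F(0) = (3*log(3) + 5*log(5)) - (13*log(2)) = -13*log(2) + 3*log(3) + 5*log(5).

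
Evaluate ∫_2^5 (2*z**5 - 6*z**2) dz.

4953

By the power rule, an antiderivative is F(z) = z**6/3 - 2*z**3.
Then F(5) - F(2) = (14875/3) - (16/3) = 4953.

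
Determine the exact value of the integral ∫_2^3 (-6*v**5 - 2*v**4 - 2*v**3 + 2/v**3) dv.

-140717/180

By the power rule, an antiderivative is F(v) = -v**6 - 2*v**5/5 - v**4/2 - 1/v**2.
Then F(3) - F(2) = (-78013/90) - (-1701/20) = -140717/180.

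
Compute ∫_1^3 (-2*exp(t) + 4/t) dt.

An antiderivative is F(t) = -2*exp(t) + 4*log(t).
Then F(3) - F(1) = (-2*exp(3) + log(81)) - (-2*exp(1)) = -2*exp(3) + 4*log(3) + 2*exp(1).

-2*exp(3) + 4*log(3) + 2*exp(1)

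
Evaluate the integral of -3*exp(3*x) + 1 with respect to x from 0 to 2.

3 - exp(6)

An antiderivative is F(x) = -exp(3*x) + x.
Then F(2) - F(0) = (2 - exp(6)) - (-1) = 3 - exp(6).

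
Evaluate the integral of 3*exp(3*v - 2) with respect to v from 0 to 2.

-(1 - exp(6))*exp(-2)

Let u = 3*v - 2, so du = 3 dv. When v = 0, u = -2; when v = 2, u = 4.
The integral becomes ∫ exp(u) du from -2 to 4, with antiderivative exp(u).
Back in v: F(v) = exp(3*v - 2).
Then F(2) - F(0) = (exp(4)) - (exp(-2)) = -(1 - exp(6))*exp(-2).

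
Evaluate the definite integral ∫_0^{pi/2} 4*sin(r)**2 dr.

pi

Use the identity sin^2(r) = (1 - cos(2*r))/2.
An antiderivative is F(r) = 2*r - sin(2*r).
Then F(pi/2) - F(0) = (pi) - (0) = pi.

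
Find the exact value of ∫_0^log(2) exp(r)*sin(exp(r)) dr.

Let u = exp(r), so du = exp(r) dr. When r = 0, u = 1; when r = log(2), u = 2.
The integral becomes ∫ sin(u) du from 1 to 2, with antiderivative -cos(u).
Back in r: F(r) = -cos(exp(r)).
Then F(log(2)) - F(0) = (-cos(2)) - (-cos(1)) = -cos(2) + cos(1).

-cos(2) + cos(1)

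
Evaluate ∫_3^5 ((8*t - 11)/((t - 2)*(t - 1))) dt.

3*log(2) + 5*log(3)

Factor the denominator: t**2 - 3*t + 2 = (t - 1)(t - 2).
Partial fractions: (8*t - 11)/((t - 2)*(t - 1)) = 3/(t - 1) + 5/(t - 2).
An antiderivative is F(t) = 5*log(t - 2) + 3*log(t - 1).
Then F(5) - F(3) = (6*log(2) + 5*log(3)) - (log(8)) = 3*log(2) + 5*log(3).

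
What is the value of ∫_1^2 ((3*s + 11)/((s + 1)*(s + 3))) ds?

log(81/20)

Factor the denominator: s**2 + 4*s + 3 = (s + 3)(s + 1).
Partial fractions: (3*s + 11)/((s + 1)*(s + 3)) = -1/(s + 3) + 4/(s + 1).
An antiderivative is F(s) = 4*log(s + 1) - log(s + 3).
Then F(2) - F(1) = (log(81/5)) - (log(4)) = log(81/20).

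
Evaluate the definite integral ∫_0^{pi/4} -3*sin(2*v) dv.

An antiderivative is F(v) = 3*cos(2*v)/2.
Then F(pi/4) - F(0) = (0) - (3/2) = -3/2.

-3/2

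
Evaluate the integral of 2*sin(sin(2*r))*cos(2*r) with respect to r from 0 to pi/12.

1 - cos(1/2)

Let u = sin(2*r), so du = 2*cos(2*r) dr. When r = 0, u = 0; when r = pi/12, u = 1/2.
The integral becomes ∫ sin(u) du from 0 to 1/2, with antiderivative -cos(u).
Back in r: F(r) = -cos(sin(2*r)).
Then F(pi/12) - F(0) = (-cos(1/2)) - (-1) = 1 - cos(1/2).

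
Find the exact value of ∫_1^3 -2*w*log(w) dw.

Integrate by parts once (u = ln w, dv = -2*w dw).
An antiderivative is F(w) = -w**2*(2*log(w) - 1)/2.
Then F(3) - F(1) = (9/2 - 9*log(3)) - (1/2) = 4 - 9*log(3).

4 - 9*log(3)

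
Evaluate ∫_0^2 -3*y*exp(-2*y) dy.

-3/4 + 15*exp(-4)/4

Integrate by parts once (u = y, dv = -3*exp(-2*y) dy).
An antiderivative is F(y) = (6*y + 3)*exp(-2*y)/4.
Then F(2) - F(0) = (15*exp(-4)/4) - (3/4) = -3/4 + 15*exp(-4)/4.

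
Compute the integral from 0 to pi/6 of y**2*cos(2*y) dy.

Integrate by parts twice (u = y^2, dv = cos(2*y) dy).
An antiderivative is F(y) = y**2*sin(2*y)/2 + y*cos(2*y)/2 - sin(2*y)/4.
Then F(pi/6) - F(0) = (-sqrt(3)/8 + sqrt(3)*pi**2/144 + pi/24) - (0) = -sqrt(3)/8 + sqrt(3)*pi**2/144 + pi/24.

-sqrt(3)/8 + sqrt(3)*pi**2/144 + pi/24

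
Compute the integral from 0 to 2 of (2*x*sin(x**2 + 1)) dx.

Let u = x**2 + 1, so du = 2*x dx. When x = 0, u = 1; when x = 2, u = 5.
The integral becomes ∫ sin(u) du from 1 to 5, with antiderivative -cos(u).
Back in x: F(x) = -cos(x**2 + 1).
Then F(2) - F(0) = (-cos(5)) - (-cos(1)) = -cos(5) + cos(1).

-cos(5) + cos(1)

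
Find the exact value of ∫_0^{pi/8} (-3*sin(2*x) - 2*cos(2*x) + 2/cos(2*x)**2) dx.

-1/2 + sqrt(2)/4

An antiderivative is F(x) = -sin(2*x) + 3*cos(2*x)/2 + tan(2*x).
Then F(pi/8) - F(0) = (sqrt(2)/4 + 1) - (3/2) = -1/2 + sqrt(2)/4.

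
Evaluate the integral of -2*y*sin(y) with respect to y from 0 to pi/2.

Integrate by parts once (u = y, dv = -2*sin(y) dy).
An antiderivative is F(y) = 2*y*cos(y) - 2*sin(y).
Then F(pi/2) - F(0) = (-2) - (0) = -2.

-2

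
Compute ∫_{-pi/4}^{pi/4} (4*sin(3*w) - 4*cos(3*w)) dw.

-4*sqrt(2)/3

An antiderivative is F(w) = -4*sin(3*w)/3 - 4*cos(3*w)/3.
Then F(pi/4) - F(-pi/4) = (0) - (4*sqrt(2)/3) = -4*sqrt(2)/3.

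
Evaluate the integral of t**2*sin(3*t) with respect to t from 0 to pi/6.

Integrate by parts twice (u = t^2, dv = sin(3*t) dt).
An antiderivative is F(t) = -t**2*cos(3*t)/3 + 2*t*sin(3*t)/9 + 2*cos(3*t)/27.
Then F(pi/6) - F(0) = (pi/27) - (2/27) = -2/27 + pi/27.

-2/27 + pi/27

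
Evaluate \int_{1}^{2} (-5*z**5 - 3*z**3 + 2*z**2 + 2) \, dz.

-685/12

By the power rule, an antiderivative is F(z) = -5*z**6/6 - 3*z**4/4 + 2*z**3/3 + 2*z.
Then F(2) - F(1) = (-56) - (13/12) = -685/12.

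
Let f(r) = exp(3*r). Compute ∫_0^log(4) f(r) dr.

Let u = exp(r), so du = exp(r) dr. When r = 0, u = 1; when r = log(4), u = 4.
The integral becomes ∫ u**2 du from 1 to 4, with antiderivative u**3/3.
Back in r: F(r) = exp(3*r)/3.
Then F(log(4)) - F(0) = (64/3) - (1/3) = 21.

21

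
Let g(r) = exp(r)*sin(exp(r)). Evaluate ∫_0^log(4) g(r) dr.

cos(1) - cos(4)

Let u = exp(r), so du = exp(r) dr. When r = 0, u = 1; when r = log(4), u = 4.
The integral becomes ∫ sin(u) du from 1 to 4, with antiderivative -cos(u).
Back in r: F(r) = -cos(exp(r)).
Then F(log(4)) - F(0) = (-cos(4)) - (-cos(1)) = cos(1) - cos(4).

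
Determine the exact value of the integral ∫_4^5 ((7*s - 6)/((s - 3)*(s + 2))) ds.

-4*log(3) - log(2) + 4*log(7)

Factor the denominator: s**2 - s - 6 = (s + 2)(s - 3).
Partial fractions: (7*s - 6)/((s - 3)*(s + 2)) = 4/(s + 2) + 3/(s - 3).
An antiderivative is F(s) = 3*log(s - 3) + 4*log(s + 2).
Then F(5) - F(4) = (3*log(2) + 4*log(7)) - (4*log(2) + 4*log(3)) = -4*log(3) - log(2) + 4*log(7).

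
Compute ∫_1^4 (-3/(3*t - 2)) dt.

-log(10)

An antiderivative is F(t) = -log(3*t - 2).
Then F(4) - F(1) = (-log(10)) - (0) = -log(10).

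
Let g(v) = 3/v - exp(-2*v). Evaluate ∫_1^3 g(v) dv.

(-exp(4) + 1 + 6*exp(6)*log(3))*exp(-6)/2

An antiderivative is F(v) = 3*log(v) + exp(-2*v)/2.
Then F(3) - F(1) = (exp(-6)/2 + 3*log(3)) - (exp(-2)/2) = (-exp(4) + 1 + 6*exp(6)*log(3))*exp(-6)/2.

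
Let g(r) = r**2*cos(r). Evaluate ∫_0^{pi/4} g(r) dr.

sqrt(2)*(-32 + pi**2 + 8*pi)/32

Integrate by parts twice (u = r^2, dv = cos(r) dr).
An antiderivative is F(r) = r**2*sin(r) + 2*r*cos(r) - 2*sin(r).
Then F(pi/4) - F(0) = (sqrt(2)*(-32 + pi**2 + 8*pi)/32) - (0) = sqrt(2)*(-32 + pi**2 + 8*pi)/32.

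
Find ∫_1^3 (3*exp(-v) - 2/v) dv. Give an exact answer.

An antiderivative is F(v) = -2*log(v) - 3*exp(-v).
Then F(3) - F(1) = (-2*log(3) - 3*exp(-3)) - (-3*exp(-1)) = -2*log(3) - 3*exp(-3) + 3*exp(-1).

-2*log(3) - 3*exp(-3) + 3*exp(-1)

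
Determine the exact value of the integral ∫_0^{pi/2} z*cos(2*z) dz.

-1/2

Integrate by parts once (u = z, dv = cos(2*z) dz).
An antiderivative is F(z) = z*sin(2*z)/2 + cos(2*z)/4.
Then F(pi/2) - F(0) = (-1/4) - (1/4) = -1/2.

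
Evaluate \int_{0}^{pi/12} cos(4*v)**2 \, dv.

Use the identity cos^2(4*v) = (1 + cos(8*v))/2.
An antiderivative is F(v) = v/2 + sin(8*v)/16.
Then F(pi/12) - F(0) = (sqrt(3)/32 + pi/24) - (0) = sqrt(3)/32 + pi/24.

sqrt(3)/32 + pi/24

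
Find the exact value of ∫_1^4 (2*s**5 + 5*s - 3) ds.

By the power rule, an antiderivative is F(s) = s**6/3 + 5*s**2/2 - 3*s.
Then F(4) - F(1) = (4180/3) - (-1/6) = 2787/2.

2787/2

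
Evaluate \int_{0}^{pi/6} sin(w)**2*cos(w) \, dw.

1/24

Let u = sin(w), so du = cos(w) dw. When w = 0, u = 0; when w = pi/6, u = 1/2.
The integral becomes ∫ u**2 du from 0 to 1/2, with antiderivative u**3/3.
Back in w: F(w) = sin(w)**3/3.
Then F(pi/6) - F(0) = (1/24) - (0) = 1/24.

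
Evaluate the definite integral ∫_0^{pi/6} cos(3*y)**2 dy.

Use the identity cos^2(3*y) = (1 + cos(6*y))/2.
An antiderivative is F(y) = y/2 + sin(6*y)/12.
Then F(pi/6) - F(0) = (pi/12) - (0) = pi/12.

pi/12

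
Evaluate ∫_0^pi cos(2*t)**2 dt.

Use the identity cos^2(2*t) = (1 + cos(4*t))/2.
An antiderivative is F(t) = t/2 + sin(4*t)/8.
Then F(pi) - F(0) = (pi/2) - (0) = pi/2.

pi/2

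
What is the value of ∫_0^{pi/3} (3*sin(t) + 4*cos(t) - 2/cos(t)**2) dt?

3/2

An antiderivative is F(t) = 4*sin(t) - 3*cos(t) - 2*tan(t).
Then F(pi/3) - F(0) = (-3/2) - (-3) = 3/2.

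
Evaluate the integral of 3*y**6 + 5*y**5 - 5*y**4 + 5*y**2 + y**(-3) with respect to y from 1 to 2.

14779/168

By the power rule, an antiderivative is F(y) = 3*y**7/7 + 5*y**6/6 - y**5 + 5*y**3/3 - 1/(2*y**2).
Then F(2) - F(1) = (15019/168) - (10/7) = 14779/168.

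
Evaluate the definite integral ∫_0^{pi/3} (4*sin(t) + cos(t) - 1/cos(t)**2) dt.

2 - sqrt(3)/2

An antiderivative is F(t) = sin(t) - 4*cos(t) - tan(t).
Then F(pi/3) - F(0) = (-2 - sqrt(3)/2) - (-4) = 2 - sqrt(3)/2.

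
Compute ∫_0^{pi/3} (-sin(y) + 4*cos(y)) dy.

An antiderivative is F(y) = 4*sin(y) + cos(y).
Then F(pi/3) - F(0) = (1/2 + 2*sqrt(3)) - (1) = -1/2 + 2*sqrt(3).

-1/2 + 2*sqrt(3)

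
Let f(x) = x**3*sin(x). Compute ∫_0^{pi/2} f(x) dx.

-6 + 3*pi**2/4

Integrate by parts 3 times (u = x^3, dv = sin(x) dx).
An antiderivative is F(x) = -x**3*cos(x) + 3*x**2*sin(x) + 6*x*cos(x) - 6*sin(x).
Then F(pi/2) - F(0) = (-6 + 3*pi**2/4) - (0) = -6 + 3*pi**2/4.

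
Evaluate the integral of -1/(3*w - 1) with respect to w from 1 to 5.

An antiderivative is F(w) = -log(3*w - 1)/3.
Then F(5) - F(1) = (-log(14)/3) - (-log(2)/3) = -log(14)/3 + log(2)/3.

-log(14)/3 + log(2)/3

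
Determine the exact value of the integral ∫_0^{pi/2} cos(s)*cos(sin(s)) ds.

sin(1)

Let u = sin(s), so du = cos(s) ds. When s = 0, u = 0; when s = pi/2, u = 1.
The integral becomes ∫ cos(u) du from 0 to 1, with antiderivative sin(u).
Back in s: F(s) = sin(sin(s)).
Then F(pi/2) - F(0) = (sin(1)) - (0) = sin(1).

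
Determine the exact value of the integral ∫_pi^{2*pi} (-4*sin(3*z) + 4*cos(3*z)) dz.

8/3

An antiderivative is F(z) = 4*sin(3*z)/3 + 4*cos(3*z)/3.
Then F(2*pi) - F(pi) = (4/3) - (-4/3) = 8/3.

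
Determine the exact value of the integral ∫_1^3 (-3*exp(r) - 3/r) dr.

-3*exp(3) - 3*log(3) + 3*exp(1)

An antiderivative is F(r) = -3*exp(r) - 3*log(r).
Then F(3) - F(1) = (-3*exp(3) - 3*log(3)) - (-3*exp(1)) = -3*exp(3) - 3*log(3) + 3*exp(1).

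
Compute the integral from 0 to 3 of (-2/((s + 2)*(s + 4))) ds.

log(7/10)

Factor the denominator: s**2 + 6*s + 8 = (s + 4)(s + 2).
Partial fractions: -2/((s + 2)*(s + 4)) = 1/(s + 4) - 1/(s + 2).
An antiderivative is F(s) = -log(s + 2) + log(s + 4).
Then F(3) - F(0) = (log(7/5)) - (log(2)) = log(7/10).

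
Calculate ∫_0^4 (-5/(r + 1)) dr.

-5*log(5)

An antiderivative is F(r) = -5*log(r + 1).
Then F(4) - F(0) = (-5*log(5)) - (0) = -5*log(5).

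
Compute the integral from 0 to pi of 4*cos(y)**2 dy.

Use the identity cos^2(y) = (1 + cos(2*y))/2.
An antiderivative is F(y) = 2*y + sin(2*y).
Then F(pi) - F(0) = (2*pi) - (0) = 2*pi.

2*pi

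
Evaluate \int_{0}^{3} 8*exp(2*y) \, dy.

Let u = 2*y, so du = 2 dy. When y = 0, u = 0; when y = 3, u = 6.
The integral becomes 4·∫ exp(u) du from 0 to 6, with antiderivative 4*exp(u).
Back in y: F(y) = 4*exp(2*y).
Then F(3) - F(0) = (4*exp(6)) - (4) = -4 + 4*exp(6).

-4 + 4*exp(6)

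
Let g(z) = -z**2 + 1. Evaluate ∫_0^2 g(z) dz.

By the power rule, an antiderivative is F(z) = -z**3/3 + z.
Then F(2) - F(0) = (-2/3) - (0) = -2/3.

-2/3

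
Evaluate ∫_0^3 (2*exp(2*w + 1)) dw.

-exp(1) + exp(7)

Let u = 2*w + 1, so du = 2 dw. When w = 0, u = 1; when w = 3, u = 7.
The integral becomes ∫ exp(u) du from 1 to 7, with antiderivative exp(u).
Back in w: F(w) = exp(2*w + 1).
Then F(3) - F(0) = (exp(7)) - (exp(1)) = -exp(1) + exp(7).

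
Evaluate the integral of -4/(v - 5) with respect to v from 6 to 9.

-8*log(2)

An antiderivative is F(v) = -4*log(v - 5).
Then F(9) - F(6) = (-8*log(2)) - (0) = -8*log(2).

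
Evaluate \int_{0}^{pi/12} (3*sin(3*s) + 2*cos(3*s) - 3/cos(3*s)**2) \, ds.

An antiderivative is F(s) = 2*sin(3*s)/3 - cos(3*s) - tan(3*s).
Then F(pi/12) - F(0) = (-1 - sqrt(2)/6) - (-1) = -sqrt(2)/6.

-sqrt(2)/6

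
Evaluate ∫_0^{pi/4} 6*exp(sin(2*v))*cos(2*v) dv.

-3 + 3*E

Let u = sin(2*v), so du = 2*cos(2*v) dv. When v = 0, u = 0; when v = pi/4, u = 1.
The integral becomes 3·∫ exp(u) du from 0 to 1, with antiderivative 3*exp(u).
Back in v: F(v) = 3*exp(sin(2*v)).
Then F(pi/4) - F(0) = (3*E) - (3) = -3 + 3*E.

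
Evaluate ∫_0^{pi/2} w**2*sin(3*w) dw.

-pi/9 - 2/27

Integrate by parts twice (u = w^2, dv = sin(3*w) dw).
An antiderivative is F(w) = -w**2*cos(3*w)/3 + 2*w*sin(3*w)/9 + 2*cos(3*w)/27.
Then F(pi/2) - F(0) = (-pi/9) - (2/27) = -pi/9 - 2/27.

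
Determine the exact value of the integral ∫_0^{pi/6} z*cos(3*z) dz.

Integrate by parts once (u = z, dv = cos(3*z) dz).
An antiderivative is F(z) = z*sin(3*z)/3 + cos(3*z)/9.
Then F(pi/6) - F(0) = (pi/18) - (1/9) = -1/9 + pi/18.

-1/9 + pi/18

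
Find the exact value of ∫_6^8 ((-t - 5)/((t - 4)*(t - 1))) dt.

Factor the denominator: t**2 - 5*t + 4 = (t - 1)(t - 4).
Partial fractions: (-t - 5)/((t - 4)*(t - 1)) = 2/(t - 1) - 3/(t - 4).
An antiderivative is F(t) = -3*log(t - 4) + 2*log(t - 1).
Then F(8) - F(6) = (log(49/64)) - (log(25/8)) = -2*log(5) - 3*log(2) + 2*log(7).

-2*log(5) - 3*log(2) + 2*log(7)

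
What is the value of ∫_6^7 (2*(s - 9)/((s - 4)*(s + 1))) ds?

-4*log(7) - 2*log(3) + 14*log(2)

Factor the denominator: s**2 - 3*s - 4 = (s + 1)(s - 4).
Partial fractions: 2*(s - 9)/((s - 4)*(s + 1)) = 4/(s + 1) - 2/(s - 4).
An antiderivative is F(s) = -2*log(s - 4) + 4*log(s + 1).
Then F(7) - F(6) = (-2*log(3) + 12*log(2)) - (-2*log(2) + 4*log(7)) = -4*log(7) - 2*log(3) + 14*log(2).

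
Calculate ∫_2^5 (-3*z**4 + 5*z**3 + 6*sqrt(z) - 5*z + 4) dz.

By the power rule, an antiderivative is F(z) = -3*z**5/5 + 5*z**4/4 + 4*z**(3/2) - 5*z**2/2 + 4*z.
Then F(5) - F(2) = (-4545/4 + 20*sqrt(5)) - (-6/5 + 8*sqrt(2)) = -22701/20 - 8*sqrt(2) + 20*sqrt(5).

-22701/20 - 8*sqrt(2) + 20*sqrt(5)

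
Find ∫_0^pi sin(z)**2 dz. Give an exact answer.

pi/2

Use the identity sin^2(z) = (1 - cos(2*z))/2.
An antiderivative is F(z) = z/2 - sin(2*z)/4.
Then F(pi) - F(0) = (pi/2) - (0) = pi/2.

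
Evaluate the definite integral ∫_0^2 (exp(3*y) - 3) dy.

An antiderivative is F(y) = exp(3*y)/3 - 3*y.
Then F(2) - F(0) = (-6 + exp(6)/3) - (1/3) = -19/3 + exp(6)/3.

-19/3 + exp(6)/3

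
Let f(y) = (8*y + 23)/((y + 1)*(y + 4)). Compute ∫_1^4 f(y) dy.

Factor the denominator: y**2 + 5*y + 4 = (y + 4)(y + 1).
Partial fractions: (8*y + 23)/((y + 1)*(y + 4)) = 3/(y + 4) + 5/(y + 1).
An antiderivative is F(y) = 5*log(y + 1) + 3*log(y + 4).
Then F(4) - F(1) = (9*log(2) + 5*log(5)) - (5*log(2) + 3*log(5)) = 4*log(2) + 2*log(5).

4*log(2) + 2*log(5)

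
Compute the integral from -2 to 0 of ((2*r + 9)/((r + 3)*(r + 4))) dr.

log(27/2)

Factor the denominator: r**2 + 7*r + 12 = (r + 4)(r + 3).
Partial fractions: (2*r + 9)/((r + 3)*(r + 4)) = -1/(r + 4) + 3/(r + 3).
An antiderivative is F(r) = 3*log(r + 3) - log(r + 4).
Then F(0) - F(-2) = (log(27/4)) - (-log(2)) = log(27/2).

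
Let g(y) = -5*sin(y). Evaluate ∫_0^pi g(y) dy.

An antiderivative is F(y) = 5*cos(y).
Then F(pi) - F(0) = (-5) - (5) = -10.

-10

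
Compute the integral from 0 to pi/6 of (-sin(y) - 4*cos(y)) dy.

An antiderivative is F(y) = -4*sin(y) + cos(y).
Then F(pi/6) - F(0) = (-2 + sqrt(3)/2) - (1) = -3 + sqrt(3)/2.

-3 + sqrt(3)/2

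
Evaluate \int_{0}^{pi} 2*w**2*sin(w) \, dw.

-8 + 2*pi**2

Integrate by parts twice (u = w^2, dv = 2*sin(w) dw).
An antiderivative is F(w) = -2*w**2*cos(w) + 4*w*sin(w) + 4*cos(w).
Then F(pi) - F(0) = (-4 + 2*pi**2) - (4) = -8 + 2*pi**2.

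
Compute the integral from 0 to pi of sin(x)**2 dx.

Use the identity sin^2(x) = (1 - cos(2*x))/2.
An antiderivative is F(x) = x/2 - sin(2*x)/4.
Then F(pi) - F(0) = (pi/2) - (0) = pi/2.

pi/2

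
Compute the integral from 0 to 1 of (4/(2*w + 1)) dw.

log(9)

An antiderivative is F(w) = 2*log(2*w + 1).
Then F(1) - F(0) = (log(9)) - (0) = log(9).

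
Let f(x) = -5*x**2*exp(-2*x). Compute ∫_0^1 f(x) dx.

-5/4 + 25*exp(-2)/4

Integrate by parts twice (u = x^2, dv = -5*exp(-2*x) dx).
An antiderivative is F(x) = (10*x**2 + 10*x + 5)*exp(-2*x)/4.
Then F(1) - F(0) = (25*exp(-2)/4) - (5/4) = -5/4 + 25*exp(-2)/4.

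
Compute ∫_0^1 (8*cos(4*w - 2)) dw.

4*sin(2)

Let u = 4*w - 2, so du = 4 dw. When w = 0, u = -2; when w = 1, u = 2.
The integral becomes 2·∫ cos(u) du from -2 to 2, with antiderivative 2*sin(u).
Back in w: F(w) = 2*sin(4*w - 2).
Then F(1) - F(0) = (2*sin(2)) - (-2*sin(2)) = 4*sin(2).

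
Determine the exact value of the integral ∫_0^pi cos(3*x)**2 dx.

pi/2

Use the identity cos^2(3*x) = (1 + cos(6*x))/2.
An antiderivative is F(x) = x/2 + sin(6*x)/12.
Then F(pi) - F(0) = (pi/2) - (0) = pi/2.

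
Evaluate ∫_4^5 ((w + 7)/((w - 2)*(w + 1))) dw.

Factor the denominator: w**2 - w - 2 = (w + 1)(w - 2).
Partial fractions: (w + 7)/((w - 2)*(w + 1)) = -2/(w + 1) + 3/(w - 2).
An antiderivative is F(w) = 3*log(w - 2) - 2*log(w + 1).
Then F(5) - F(4) = (log(3/4)) - (log(8/25)) = log(75/32).

log(75/32)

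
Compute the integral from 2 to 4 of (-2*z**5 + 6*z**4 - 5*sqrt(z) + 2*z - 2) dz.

By the power rule, an antiderivative is F(z) = -z**6/3 + 6*z**5/5 - 10*z**(3/2)/3 + z**2 - 2*z.
Then F(4) - F(2) = (-776/5) - (256/15 - 20*sqrt(2)/3) = -2584/15 + 20*sqrt(2)/3.

-2584/15 + 20*sqrt(2)/3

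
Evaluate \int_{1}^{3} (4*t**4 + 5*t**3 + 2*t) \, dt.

1508/5

By the power rule, an antiderivative is F(t) = 4*t**5/5 + 5*t**4/4 + t**2.
Then F(3) - F(1) = (6093/20) - (61/20) = 1508/5.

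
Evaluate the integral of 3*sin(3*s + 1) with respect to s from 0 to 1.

Let u = 3*s + 1, so du = 3 ds. When s = 0, u = 1; when s = 1, u = 4.
The integral becomes ∫ sin(u) du from 1 to 4, with antiderivative -cos(u).
Back in s: F(s) = -cos(3*s + 1).
Then F(1) - F(0) = (-cos(4)) - (-cos(1)) = cos(1) - cos(4).

cos(1) - cos(4)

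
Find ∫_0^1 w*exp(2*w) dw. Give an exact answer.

1/4 + exp(2)/4

Integrate by parts once (u = w, dv = exp(2*w) dw).
An antiderivative is F(w) = (2*w - 1)*exp(2*w)/4.
Then F(1) - F(0) = (exp(2)/4) - (-1/4) = 1/4 + exp(2)/4.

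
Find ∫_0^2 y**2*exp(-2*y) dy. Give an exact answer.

(-13 + exp(4))*exp(-4)/4

Integrate by parts twice (u = y^2, dv = exp(-2*y) dy).
An antiderivative is F(y) = (-2*y**2 - 2*y - 1)*exp(-2*y)/4.
Then F(2) - F(0) = (-13*exp(-4)/4) - (-1/4) = (-13 + exp(4))*exp(-4)/4.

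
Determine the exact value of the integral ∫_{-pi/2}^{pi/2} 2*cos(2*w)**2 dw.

Use the identity cos^2(2*w) = (1 + cos(4*w))/2.
An antiderivative is F(w) = w + sin(4*w)/4.
Then F(pi/2) - F(-pi/2) = (pi/2) - (-pi/2) = pi.

pi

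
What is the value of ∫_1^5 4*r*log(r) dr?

-24 + 50*log(5)

Integrate by parts once (u = ln r, dv = 4*r dr).
An antiderivative is F(r) = r**2*(2*log(r) - 1).
Then F(5) - F(1) = (-25 + 50*log(5)) - (-1) = -24 + 50*log(5).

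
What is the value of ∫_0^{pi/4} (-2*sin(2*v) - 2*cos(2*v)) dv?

-2

An antiderivative is F(v) = -sin(2*v) + cos(2*v).
Then F(pi/4) - F(0) = (-1) - (1) = -2.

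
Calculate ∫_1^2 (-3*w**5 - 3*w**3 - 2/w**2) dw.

By the power rule, an antiderivative is F(w) = -w**6/2 - 3*w**4/4 + 2/w.
Then F(2) - F(1) = (-43) - (3/4) = -175/4.

-175/4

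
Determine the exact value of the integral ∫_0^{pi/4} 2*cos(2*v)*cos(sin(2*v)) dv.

sin(1)

Let u = sin(2*v), so du = 2*cos(2*v) dv. When v = 0, u = 0; when v = pi/4, u = 1.
The integral becomes ∫ cos(u) du from 0 to 1, with antiderivative sin(u).
Back in v: F(v) = sin(sin(2*v)).
Then F(pi/4) - F(0) = (sin(1)) - (0) = sin(1).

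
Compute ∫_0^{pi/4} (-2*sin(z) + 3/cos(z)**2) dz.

1 + sqrt(2)

An antiderivative is F(z) = 2*cos(z) + 3*tan(z).
Then F(pi/4) - F(0) = (sqrt(2) + 3) - (2) = 1 + sqrt(2).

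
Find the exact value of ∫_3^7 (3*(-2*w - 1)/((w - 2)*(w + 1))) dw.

-5*log(5) - log(2)

Factor the denominator: w**2 - w - 2 = (w + 1)(w - 2).
Partial fractions: 3*(-2*w - 1)/((w - 2)*(w + 1)) = -1/(w + 1) - 5/(w - 2).
An antiderivative is F(w) = -5*log(w - 2) - log(w + 1).
Then F(7) - F(3) = (-5*log(5) - 3*log(2)) - (-log(4)) = -5*log(5) - log(2).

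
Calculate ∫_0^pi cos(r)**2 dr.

Use the identity cos^2(r) = (1 + cos(2*r))/2.
An antiderivative is F(r) = r/2 + sin(2*r)/4.
Then F(pi) - F(0) = (pi/2) - (0) = pi/2.

pi/2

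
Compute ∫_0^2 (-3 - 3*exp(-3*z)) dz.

-7 + exp(-6)

An antiderivative is F(z) = -3*z + exp(-3*z).
Then F(2) - F(0) = (-6 + exp(-6)) - (1) = -7 + exp(-6).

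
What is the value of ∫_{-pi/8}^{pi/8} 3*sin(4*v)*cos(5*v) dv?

0

Use the identity sin(4*v)cos(5*v) = [sin(9*v) + sin(-v)]/2.
An antiderivative is F(v) = 3*cos(v)/2 - cos(9*v)/6.
Then F(pi/8) - F(-pi/8) = (5*sqrt(sqrt(2) + 2)/6) - (5*sqrt(sqrt(2) + 2)/6) = 0.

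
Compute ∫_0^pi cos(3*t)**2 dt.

pi/2

Use the identity cos^2(3*t) = (1 + cos(6*t))/2.
An antiderivative is F(t) = t/2 + sin(6*t)/12.
Then F(pi) - F(0) = (pi/2) - (0) = pi/2.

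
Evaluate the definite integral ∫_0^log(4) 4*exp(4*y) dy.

Let u = exp(y), so du = exp(y) dy. When y = 0, u = 1; when y = log(4), u = 4.
The integral becomes 4·∫ u**3 du from 1 to 4, with antiderivative u**4.
Back in y: F(y) = exp(4*y).
Then F(log(4)) - F(0) = (256) - (1) = 255.

255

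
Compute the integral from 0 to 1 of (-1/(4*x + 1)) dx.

-log(5)/4

An antiderivative is F(x) = -log(4*x + 1)/4.
Then F(1) - F(0) = (-log(5)/4) - (0) = -log(5)/4.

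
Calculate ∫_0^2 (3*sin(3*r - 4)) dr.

cos(4) - cos(2)

Let u = 3*r - 4, so du = 3 dr. When r = 0, u = -4; when r = 2, u = 2.
The integral becomes ∫ sin(u) du from -4 to 2, with antiderivative -cos(u).
Back in r: F(r) = -cos(3*r - 4).
Then F(2) - F(0) = (-cos(2)) - (-cos(4)) = cos(4) - cos(2).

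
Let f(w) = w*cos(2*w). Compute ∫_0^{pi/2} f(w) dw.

-1/2

Integrate by parts once (u = w, dv = cos(2*w) dw).
An antiderivative is F(w) = w*sin(2*w)/2 + cos(2*w)/4.
Then F(pi/2) - F(0) = (-1/4) - (1/4) = -1/2.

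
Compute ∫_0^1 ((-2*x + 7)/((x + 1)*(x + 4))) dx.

Factor the denominator: x**2 + 5*x + 4 = (x + 4)(x + 1).
Partial fractions: (-2*x + 7)/((x + 1)*(x + 4)) = -5/(x + 4) + 3/(x + 1).
An antiderivative is F(x) = 3*log(x + 1) - 5*log(x + 4).
Then F(1) - F(0) = (-5*log(5) + 3*log(2)) - (-10*log(2)) = -5*log(5) + 13*log(2).

-5*log(5) + 13*log(2)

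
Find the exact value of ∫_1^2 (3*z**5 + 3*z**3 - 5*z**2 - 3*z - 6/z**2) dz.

By the power rule, an antiderivative is F(z) = z**6/2 + 3*z**4/4 - 5*z**3/3 - 3*z**2/2 + 6/z.
Then F(2) - F(1) = (83/3) - (49/12) = 283/12.

283/12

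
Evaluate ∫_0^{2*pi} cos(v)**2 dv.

pi

Use the identity cos^2(v) = (1 + cos(2*v))/2.
An antiderivative is F(v) = v/2 + sin(2*v)/4.
Then F(2*pi) - F(0) = (pi) - (0) = pi.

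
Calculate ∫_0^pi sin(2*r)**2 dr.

Use the identity sin^2(2*r) = (1 - cos(4*r))/2.
An antiderivative is F(r) = r/2 - sin(4*r)/8.
Then F(pi) - F(0) = (pi/2) - (0) = pi/2.

pi/2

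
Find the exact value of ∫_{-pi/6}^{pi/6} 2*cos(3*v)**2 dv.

pi/3

Use the identity cos^2(3*v) = (1 + cos(6*v))/2.
An antiderivative is F(v) = v + sin(6*v)/6.
Then F(pi/6) - F(-pi/6) = (pi/6) - (-pi/6) = pi/3.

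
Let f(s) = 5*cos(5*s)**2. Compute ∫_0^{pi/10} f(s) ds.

Use the identity cos^2(5*s) = (1 + cos(10*s))/2.
An antiderivative is F(s) = 5*s/2 + sin(10*s)/4.
Then F(pi/10) - F(0) = (pi/4) - (0) = pi/4.

pi/4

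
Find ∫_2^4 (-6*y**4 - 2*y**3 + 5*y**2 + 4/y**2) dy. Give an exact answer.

-18241/15

By the power rule, an antiderivative is F(y) = -6*y**5/5 - y**4/2 + 5*y**3/3 - 4/y.
Then F(4) - F(2) = (-18767/15) - (-526/15) = -18241/15.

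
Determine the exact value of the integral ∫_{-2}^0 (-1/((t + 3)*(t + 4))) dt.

log(2/3)

Factor the denominator: t**2 + 7*t + 12 = (t + 4)(t + 3).
Partial fractions: -1/((t + 3)*(t + 4)) = 1/(t + 4) - 1/(t + 3).
An antiderivative is F(t) = -log(t + 3) + log(t + 4).
Then F(0) - F(-2) = (log(4/3)) - (log(2)) = log(2/3).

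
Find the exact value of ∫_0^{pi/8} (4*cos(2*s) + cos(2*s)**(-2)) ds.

1/2 + sqrt(2)

An antiderivative is F(s) = 2*sin(2*s) + tan(2*s)/2.
Then F(pi/8) - F(0) = (1/2 + sqrt(2)) - (0) = 1/2 + sqrt(2).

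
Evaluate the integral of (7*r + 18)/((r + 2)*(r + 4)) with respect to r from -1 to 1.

-3*log(3) + 5*log(5)

Factor the denominator: r**2 + 6*r + 8 = (r + 4)(r + 2).
Partial fractions: (7*r + 18)/((r + 2)*(r + 4)) = 5/(r + 4) + 2/(r + 2).
An antiderivative is F(r) = 2*log(r + 2) + 5*log(r + 4).
Then F(1) - F(-1) = (2*log(3) + 5*log(5)) - (5*log(3)) = -3*log(3) + 5*log(5).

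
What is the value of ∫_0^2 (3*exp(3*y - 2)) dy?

-(1 - exp(6))*exp(-2)

Let u = 3*y - 2, so du = 3 dy. When y = 0, u = -2; when y = 2, u = 4.
The integral becomes ∫ exp(u) du from -2 to 4, with antiderivative exp(u).
Back in y: F(y) = exp(3*y - 2).
Then F(2) - F(0) = (exp(4)) - (exp(-2)) = -(1 - exp(6))*exp(-2).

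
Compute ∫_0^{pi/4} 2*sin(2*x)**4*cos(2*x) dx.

Let u = sin(2*x), so du = 2*cos(2*x) dx. When x = 0, u = 0; when x = pi/4, u = 1.
The integral becomes ∫ u**4 du from 0 to 1, with antiderivative u**5/5.
Back in x: F(x) = sin(2*x)**5/5.
Then F(pi/4) - F(0) = (1/5) - (0) = 1/5.

1/5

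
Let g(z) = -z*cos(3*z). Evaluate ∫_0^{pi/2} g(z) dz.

Integrate by parts once (u = z, dv = -cos(3*z) dz).
An antiderivative is F(z) = -z*sin(3*z)/3 - cos(3*z)/9.
Then F(pi/2) - F(0) = (pi/6) - (-1/9) = 1/9 + pi/6.

1/9 + pi/6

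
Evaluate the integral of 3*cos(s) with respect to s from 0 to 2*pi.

An antiderivative is F(s) = 3*sin(s).
Then F(2*pi) - F(0) = (0) - (0) = 0.

0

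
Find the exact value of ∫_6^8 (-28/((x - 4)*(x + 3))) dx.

Factor the denominator: x**2 - x - 12 = (x + 3)(x - 4).
Partial fractions: -28/((x - 4)*(x + 3)) = 4/(x + 3) - 4/(x - 4).
An antiderivative is F(x) = -4*log(x - 4) + 4*log(x + 3).
Then F(8) - F(6) = (-8*log(2) + 4*log(11)) - (-4*log(2) + 8*log(3)) = -8*log(3) - 4*log(2) + 4*log(11).

-8*log(3) - 4*log(2) + 4*log(11)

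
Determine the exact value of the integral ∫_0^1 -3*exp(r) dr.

3 - 3*E

An antiderivative is F(r) = -3*exp(r).
Then F(1) - F(0) = (-3*E) - (-3) = 3 - 3*E.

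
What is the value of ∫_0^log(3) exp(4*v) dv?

20

Let u = exp(v), so du = exp(v) dv. When v = 0, u = 1; when v = log(3), u = 3.
The integral becomes ∫ u**3 du from 1 to 3, with antiderivative u**4/4.
Back in v: F(v) = exp(4*v)/4.
Then F(log(3)) - F(0) = (81/4) - (1/4) = 20.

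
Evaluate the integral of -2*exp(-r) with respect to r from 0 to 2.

An antiderivative is F(r) = 2*exp(-r).
Then F(2) - F(0) = (2*exp(-2)) - (2) = -2 + 2*exp(-2).

-2 + 2*exp(-2)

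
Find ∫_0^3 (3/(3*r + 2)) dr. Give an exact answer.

log(11/2)

Let u = 3*r + 2, so du = 3 dr. When r = 0, u = 2; when r = 3, u = 11.
The integral becomes ∫ 1/u du from 2 to 11, with antiderivative log(u).
Back in r: F(r) = log(3*r + 2).
Then F(3) - F(0) = (log(11)) - (log(2)) = log(11/2).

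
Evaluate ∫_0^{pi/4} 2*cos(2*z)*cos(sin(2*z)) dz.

Let u = sin(2*z), so du = 2*cos(2*z) dz. When z = 0, u = 0; when z = pi/4, u = 1.
The integral becomes ∫ cos(u) du from 0 to 1, with antiderivative sin(u).
Back in z: F(z) = sin(sin(2*z)).
Then F(pi/4) - F(0) = (sin(1)) - (0) = sin(1).

sin(1)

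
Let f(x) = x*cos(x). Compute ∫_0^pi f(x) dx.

Integrate by parts once (u = x, dv = cos(x) dx).
An antiderivative is F(x) = x*sin(x) + cos(x).
Then F(pi) - F(0) = (-1) - (1) = -2.

-2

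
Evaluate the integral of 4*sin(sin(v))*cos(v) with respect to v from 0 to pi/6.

4 - 4*cos(1/2)

Let u = sin(v), so du = cos(v) dv. When v = 0, u = 0; when v = pi/6, u = 1/2.
The integral becomes 4·∫ sin(u) du from 0 to 1/2, with antiderivative -4*cos(u).
Back in v: F(v) = -4*cos(sin(v)).
Then F(pi/6) - F(0) = (-4*cos(1/2)) - (-4) = 4 - 4*cos(1/2).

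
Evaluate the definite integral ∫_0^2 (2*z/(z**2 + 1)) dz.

log(5)

Let u = z**2 + 1, so du = 2*z dz. When z = 0, u = 1; when z = 2, u = 5.
The integral becomes ∫ 1/u du from 1 to 5, with antiderivative log(u).
Back in z: F(z) = log(z**2 + 1).
Then F(2) - F(0) = (log(5)) - (0) = log(5).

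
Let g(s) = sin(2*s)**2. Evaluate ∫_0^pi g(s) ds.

Use the identity sin^2(2*s) = (1 - cos(4*s))/2.
An antiderivative is F(s) = s/2 - sin(4*s)/8.
Then F(pi) - F(0) = (pi/2) - (0) = pi/2.

pi/2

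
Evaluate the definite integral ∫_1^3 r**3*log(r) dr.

-5 + 81*log(3)/4

Integrate by parts once (u = ln r, dv = r**3 dr).
An antiderivative is F(r) = r**4*(4*log(r) - 1)/16.
Then F(3) - F(1) = (-81/16 + 81*log(3)/4) - (-1/16) = -5 + 81*log(3)/4.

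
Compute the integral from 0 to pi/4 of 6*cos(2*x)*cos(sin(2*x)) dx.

Let u = sin(2*x), so du = 2*cos(2*x) dx. When x = 0, u = 0; when x = pi/4, u = 1.
The integral becomes 3·∫ cos(u) du from 0 to 1, with antiderivative 3*sin(u).
Back in x: F(x) = 3*sin(sin(2*x)).
Then F(pi/4) - F(0) = (3*sin(1)) - (0) = 3*sin(1).

3*sin(1)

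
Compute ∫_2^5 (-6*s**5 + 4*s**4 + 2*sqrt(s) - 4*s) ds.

By the power rule, an antiderivative is F(s) = -s**6 + 4*s**5/5 + 4*s**(3/2)/3 - 2*s**2.
Then F(5) - F(2) = (-13175 + 20*sqrt(5)/3) - (-232/5 + 8*sqrt(2)/3) = -65643/5 - 8*sqrt(2)/3 + 20*sqrt(5)/3.

-65643/5 - 8*sqrt(2)/3 + 20*sqrt(5)/3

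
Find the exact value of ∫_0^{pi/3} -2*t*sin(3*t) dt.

-2*pi/9

Integrate by parts once (u = t, dv = -2*sin(3*t) dt).
An antiderivative is F(t) = 2*t*cos(3*t)/3 - 2*sin(3*t)/9.
Then F(pi/3) - F(0) = (-2*pi/9) - (0) = -2*pi/9.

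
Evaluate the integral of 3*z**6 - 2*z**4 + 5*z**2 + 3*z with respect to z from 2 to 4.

701546/105

By the power rule, an antiderivative is F(z) = 3*z**7/7 - 2*z**5/5 + 5*z**3/3 + 3*z**2/2.
Then F(4) - F(2) = (707992/105) - (6446/105) = 701546/105.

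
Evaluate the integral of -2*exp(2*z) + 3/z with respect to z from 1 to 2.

An antiderivative is F(z) = -exp(2*z) + 3*log(z).
Then F(2) - F(1) = (-exp(4) + log(8)) - (-exp(2)) = -exp(4) + log(8) + exp(2).

-exp(4) + log(8) + exp(2)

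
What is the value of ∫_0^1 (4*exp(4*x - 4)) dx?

1 - exp(-4)

Let u = 4*x - 4, so du = 4 dx. When x = 0, u = -4; when x = 1, u = 0.
The integral becomes ∫ exp(u) du from -4 to 0, with antiderivative exp(u).
Back in x: F(x) = exp(4*x - 4).
Then F(1) - F(0) = (1) - (exp(-4)) = 1 - exp(-4).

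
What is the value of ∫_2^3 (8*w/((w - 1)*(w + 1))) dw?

-4*log(3) + 12*log(2)

Factor the denominator: w**2 - 1 = (w + 1)(w - 1).
Partial fractions: 8*w/((w - 1)*(w + 1)) = 4/(w + 1) + 4/(w - 1).
An antiderivative is F(w) = 4*log(w - 1) + 4*log(w + 1).
Then F(3) - F(2) = (12*log(2)) - (log(81)) = -4*log(3) + 12*log(2).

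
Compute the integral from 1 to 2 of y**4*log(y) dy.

-31/25 + 32*log(2)/5

Integrate by parts once (u = ln y, dv = y**4 dy).
An antiderivative is F(y) = y**5*(5*log(y) - 1)/25.
Then F(2) - F(1) = (-32/25 + 32*log(2)/5) - (-1/25) = -31/25 + 32*log(2)/5.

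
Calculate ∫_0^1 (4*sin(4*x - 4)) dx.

-1 + cos(4)

Let u = 4*x - 4, so du = 4 dx. When x = 0, u = -4; when x = 1, u = 0.
The integral becomes ∫ sin(u) du from -4 to 0, with antiderivative -cos(u).
Back in x: F(x) = -cos(4*x - 4).
Then F(1) - F(0) = (-1) - (-cos(4)) = -1 + cos(4).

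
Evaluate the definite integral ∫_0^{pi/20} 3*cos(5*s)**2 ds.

3/20 + 3*pi/40

Use the identity cos^2(5*s) = (1 + cos(10*s))/2.
An antiderivative is F(s) = 3*s/2 + 3*sin(10*s)/20.
Then F(pi/20) - F(0) = (3/20 + 3*pi/40) - (0) = 3/20 + 3*pi/40.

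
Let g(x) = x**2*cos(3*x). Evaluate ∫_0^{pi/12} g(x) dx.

sqrt(2)*(-32 + pi**2 + 8*pi)/864

Integrate by parts twice (u = x^2, dv = cos(3*x) dx).
An antiderivative is F(x) = x**2*sin(3*x)/3 + 2*x*cos(3*x)/9 - 2*sin(3*x)/27.
Then F(pi/12) - F(0) = (sqrt(2)*(-32 + pi**2 + 8*pi)/864) - (0) = sqrt(2)*(-32 + pi**2 + 8*pi)/864.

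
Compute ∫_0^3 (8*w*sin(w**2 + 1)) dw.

4*cos(1) - 4*cos(10)

Let u = w**2 + 1, so du = 2*w dw. When w = 0, u = 1; when w = 3, u = 10.
The integral becomes 4·∫ sin(u) du from 1 to 10, with antiderivative -4*cos(u).
Back in w: F(w) = -4*cos(w**2 + 1).
Then F(3) - F(0) = (-4*cos(10)) - (-4*cos(1)) = 4*cos(1) - 4*cos(10).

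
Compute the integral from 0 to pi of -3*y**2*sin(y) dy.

Integrate by parts twice (u = y^2, dv = -3*sin(y) dy).
An antiderivative is F(y) = 3*y**2*cos(y) - 6*y*sin(y) - 6*cos(y).
Then F(pi) - F(0) = (6 - 3*pi**2) - (-6) = 12 - 3*pi**2.

12 - 3*pi**2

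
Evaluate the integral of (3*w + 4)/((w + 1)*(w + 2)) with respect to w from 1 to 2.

log(8/3)

Factor the denominator: w**2 + 3*w + 2 = (w + 2)(w + 1).
Partial fractions: (3*w + 4)/((w + 1)*(w + 2)) = 2/(w + 2) + 1/(w + 1).
An antiderivative is F(w) = log(w + 1) + 2*log(w + 2).
Then F(2) - F(1) = (log(48)) - (log(18)) = log(8/3).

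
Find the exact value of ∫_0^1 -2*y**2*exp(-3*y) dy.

-4/27 + 34*exp(-3)/27

Integrate by parts twice (u = y^2, dv = -2*exp(-3*y) dy).
An antiderivative is F(y) = (18*y**2 + 12*y + 4)*exp(-3*y)/27.
Then F(1) - F(0) = (34*exp(-3)/27) - (4/27) = -4/27 + 34*exp(-3)/27.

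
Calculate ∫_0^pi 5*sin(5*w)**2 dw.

Use the identity sin^2(5*w) = (1 - cos(10*w))/2.
An antiderivative is F(w) = 5*w/2 - sin(10*w)/4.
Then F(pi) - F(0) = (5*pi/2) - (0) = 5*pi/2.

5*pi/2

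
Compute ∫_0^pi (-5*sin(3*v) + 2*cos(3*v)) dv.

An antiderivative is F(v) = 2*sin(3*v)/3 + 5*cos(3*v)/3.
Then F(pi) - F(0) = (-5/3) - (5/3) = -10/3.

-10/3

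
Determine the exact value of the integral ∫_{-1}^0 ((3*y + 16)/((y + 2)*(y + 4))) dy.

Factor the denominator: y**2 + 6*y + 8 = (y + 4)(y + 2).
Partial fractions: (3*y + 16)/((y + 2)*(y + 4)) = -2/(y + 4) + 5/(y + 2).
An antiderivative is F(y) = 5*log(y + 2) - 2*log(y + 4).
Then F(0) - F(-1) = (log(2)) - (-log(9)) = log(18).

log(18)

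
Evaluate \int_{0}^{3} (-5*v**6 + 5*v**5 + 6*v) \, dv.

By the power rule, an antiderivative is F(v) = -5*v**7/7 + 5*v**6/6 + 3*v**2.
Then F(3) - F(0) = (-12987/14) - (0) = -12987/14.

-12987/14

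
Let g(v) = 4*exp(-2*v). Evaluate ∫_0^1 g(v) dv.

2 - 2*exp(-2)

An antiderivative is F(v) = -2*exp(-2*v).
Then F(1) - F(0) = (-2*exp(-2)) - (-2) = 2 - 2*exp(-2).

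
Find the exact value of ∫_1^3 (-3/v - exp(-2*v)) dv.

(-6*exp(6)*log(3) - exp(4) + 1)*exp(-6)/2

An antiderivative is F(v) = -3*log(v) + exp(-2*v)/2.
Then F(3) - F(1) = (-3*log(3) + exp(-6)/2) - (exp(-2)/2) = (-6*exp(6)*log(3) - exp(4) + 1)*exp(-6)/2.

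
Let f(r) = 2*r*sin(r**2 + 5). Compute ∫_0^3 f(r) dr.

Let u = r**2 + 5, so du = 2*r dr. When r = 0, u = 5; when r = 3, u = 14.
The integral becomes ∫ sin(u) du from 5 to 14, with antiderivative -cos(u).
Back in r: F(r) = -cos(r**2 + 5).
Then F(3) - F(0) = (-cos(14)) - (-cos(5)) = -cos(14) + cos(5).

-cos(14) + cos(5)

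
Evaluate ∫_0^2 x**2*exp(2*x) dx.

-1/4 + 5*exp(4)/4

Integrate by parts twice (u = x^2, dv = exp(2*x) dx).
An antiderivative is F(x) = (2*x**2 - 2*x + 1)*exp(2*x)/4.
Then F(2) - F(0) = (5*exp(4)/4) - (1/4) = -1/4 + 5*exp(4)/4.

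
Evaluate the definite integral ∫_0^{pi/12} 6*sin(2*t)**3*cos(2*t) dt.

3/64

Let u = sin(2*t), so du = 2*cos(2*t) dt. When t = 0, u = 0; when t = pi/12, u = 1/2.
The integral becomes 3·∫ u**3 du from 0 to 1/2, with antiderivative 3*u**4/4.
Back in t: F(t) = 3*sin(2*t)**4/4.
Then F(pi/12) - F(0) = (3/64) - (0) = 3/64.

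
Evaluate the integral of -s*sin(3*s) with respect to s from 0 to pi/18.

-1/18 + sqrt(3)*pi/108

Integrate by parts once (u = s, dv = -sin(3*s) ds).
An antiderivative is F(s) = s*cos(3*s)/3 - sin(3*s)/9.
Then F(pi/18) - F(0) = (-1/18 + sqrt(3)*pi/108) - (0) = -1/18 + sqrt(3)*pi/108.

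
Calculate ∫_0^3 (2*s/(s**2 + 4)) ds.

log(13/4)

Let u = s**2 + 4, so du = 2*s ds. When s = 0, u = 4; when s = 3, u = 13.
The integral becomes ∫ 1/u du from 4 to 13, with antiderivative log(u).
Back in s: F(s) = log(s**2 + 4).
Then F(3) - F(0) = (log(13)) - (log(4)) = log(13/4).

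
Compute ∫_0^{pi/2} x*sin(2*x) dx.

pi/4

Integrate by parts once (u = x, dv = sin(2*x) dx).
An antiderivative is F(x) = -x*cos(2*x)/2 + sin(2*x)/4.
Then F(pi/2) - F(0) = (pi/4) - (0) = pi/4.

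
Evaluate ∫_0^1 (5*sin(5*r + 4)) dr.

Let u = 5*r + 4, so du = 5 dr. When r = 0, u = 4; when r = 1, u = 9.
The integral becomes ∫ sin(u) du from 4 to 9, with antiderivative -cos(u).
Back in r: F(r) = -cos(5*r + 4).
Then F(1) - F(0) = (-cos(9)) - (-cos(4)) = cos(4) - cos(9).

cos(4) - cos(9)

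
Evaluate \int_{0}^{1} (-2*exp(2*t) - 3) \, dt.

-exp(2) - 2

An antiderivative is F(t) = -exp(2*t) - 3*t.
Then F(1) - F(0) = (-exp(2) - 3) - (-1) = -exp(2) - 2.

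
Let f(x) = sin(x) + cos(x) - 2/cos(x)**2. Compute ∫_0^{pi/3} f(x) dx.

An antiderivative is F(x) = sin(x) - cos(x) - 2*tan(x).
Then F(pi/3) - F(0) = (-3*sqrt(3)/2 - 1/2) - (-1) = 1/2 - 3*sqrt(3)/2.

1/2 - 3*sqrt(3)/2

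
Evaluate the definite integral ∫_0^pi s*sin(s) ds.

Integrate by parts once (u = s, dv = sin(s) ds).
An antiderivative is F(s) = -s*cos(s) + sin(s).
Then F(pi) - F(0) = (pi) - (0) = pi.

pi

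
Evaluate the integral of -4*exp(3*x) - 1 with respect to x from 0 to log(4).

-84 - log(4)

An antiderivative is F(x) = -4*exp(3*x)/3 - x.
Then F(log(4)) - F(0) = (-256/3 - log(4)) - (-4/3) = -84 - log(4).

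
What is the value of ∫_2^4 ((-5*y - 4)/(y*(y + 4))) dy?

-9*log(2) + 4*log(3)

Factor the denominator: y**2 + 4*y = (y + 4)y.
Partial fractions: (-5*y - 4)/(y*(y + 4)) = -4/(y + 4) - 1/y.
An antiderivative is F(y) = -log(y) - 4*log(y + 4).
Then F(4) - F(2) = (-14*log(2)) - (-4*log(3) - 5*log(2)) = -9*log(2) + 4*log(3).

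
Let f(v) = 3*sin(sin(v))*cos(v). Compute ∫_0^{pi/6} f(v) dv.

Let u = sin(v), so du = cos(v) dv. When v = 0, u = 0; when v = pi/6, u = 1/2.
The integral becomes 3·∫ sin(u) du from 0 to 1/2, with antiderivative -3*cos(u).
Back in v: F(v) = -3*cos(sin(v)).
Then F(pi/6) - F(0) = (-3*cos(1/2)) - (-3) = 3 - 3*cos(1/2).

3 - 3*cos(1/2)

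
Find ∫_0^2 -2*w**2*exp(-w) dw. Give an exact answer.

-4 + 20*exp(-2)

Integrate by parts twice (u = w^2, dv = -2*exp(-w) dw).
An antiderivative is F(w) = (2*w**2 + 4*w + 4)*exp(-w).
Then F(2) - F(0) = (20*exp(-2)) - (4) = -4 + 20*exp(-2).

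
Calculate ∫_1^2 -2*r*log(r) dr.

3/2 - log(16)

Integrate by parts once (u = ln r, dv = -2*r dr).
An antiderivative is F(r) = -r**2*(2*log(r) - 1)/2.
Then F(2) - F(1) = (2 - log(16)) - (1/2) = 3/2 - log(16).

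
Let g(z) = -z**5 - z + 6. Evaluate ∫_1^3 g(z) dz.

-340/3

By the power rule, an antiderivative is F(z) = -z**6/6 - z**2/2 + 6*z.
Then F(3) - F(1) = (-108) - (16/3) = -340/3.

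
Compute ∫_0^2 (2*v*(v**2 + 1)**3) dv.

Let u = v**2 + 1, so du = 2*v dv. When v = 0, u = 1; when v = 2, u = 5.
The integral becomes ∫ u**3 du from 1 to 5, with antiderivative u**4/4.
Back in v: F(v) = (v**2 + 1)**4/4.
Then F(2) - F(0) = (625/4) - (1/4) = 156.

156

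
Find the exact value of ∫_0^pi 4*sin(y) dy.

8

An antiderivative is F(y) = -4*cos(y).
Then F(pi) - F(0) = (4) - (-4) = 8.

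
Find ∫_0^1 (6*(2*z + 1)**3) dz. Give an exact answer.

Let u = 2*z + 1, so du = 2 dz. When z = 0, u = 1; when z = 1, u = 3.
The integral becomes 3·∫ u**3 du from 1 to 3, with antiderivative 3*u**4/4.
Back in z: F(z) = 3*(2*z + 1)**4/4.
Then F(1) - F(0) = (243/4) - (3/4) = 60.

60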